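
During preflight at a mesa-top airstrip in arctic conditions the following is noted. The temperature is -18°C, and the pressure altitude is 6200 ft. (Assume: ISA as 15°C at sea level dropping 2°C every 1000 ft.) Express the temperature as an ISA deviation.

ISA-20.6°C

ISA temperature at 6200 ft = 15 − 2 × (6200/1000) = 2.6°C.
Deviation = OAT − ISA = -18 − 2.6 = -20.6°C.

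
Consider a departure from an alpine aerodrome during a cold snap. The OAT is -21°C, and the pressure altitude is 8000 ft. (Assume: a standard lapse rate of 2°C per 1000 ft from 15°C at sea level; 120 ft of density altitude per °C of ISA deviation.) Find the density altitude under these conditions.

5600 ft

ISA temperature at 8000 ft = 15 − 2 × (8000/1000) = -1°C.
ISA deviation = -21 − (-1) = -20°C.
Density altitude = 8000 + 120 × (-20) = 8000 + (-2400) = 5600 ft.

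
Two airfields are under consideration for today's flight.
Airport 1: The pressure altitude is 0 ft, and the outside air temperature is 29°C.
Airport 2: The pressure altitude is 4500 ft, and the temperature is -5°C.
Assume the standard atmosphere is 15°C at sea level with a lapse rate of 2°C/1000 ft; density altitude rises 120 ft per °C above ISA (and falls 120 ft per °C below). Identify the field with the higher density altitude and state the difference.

Airport 2 by 1500 ft

Airport 1: ISA temp = 15°C, deviation +14°C, DA = 0 + 120 × 14 = 1680 ft.
Airport 2: ISA temp = 6°C, deviation -11°C, DA = 4500 + 120 × (-11) = 3180 ft.
Airport 2 is higher by 3180 − 1680 = 1500 ft.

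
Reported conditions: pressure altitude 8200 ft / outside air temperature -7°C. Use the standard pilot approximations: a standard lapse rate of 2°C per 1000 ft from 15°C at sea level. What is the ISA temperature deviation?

ISA temperature at 8200 ft = 15 − 2 × (8200/1000) = -1.4°C.
Deviation = OAT − ISA = -7 − (-1.4) = -5.6°C.

ISA-5.6°C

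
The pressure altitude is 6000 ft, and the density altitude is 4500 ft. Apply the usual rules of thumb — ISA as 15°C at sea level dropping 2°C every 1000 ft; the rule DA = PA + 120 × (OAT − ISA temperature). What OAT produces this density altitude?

-9.5°C

Density altitude − pressure altitude = 4500 − 6000 = -1500 ft.
At 120 ft/°C that is an ISA deviation of -1500/120 = -12.5°C.
ISA temperature at 6000 ft = 15 − 2 × (6000/1000) = 3°C.
OAT = ISA + deviation = 3 + (-12.5) = -9.5°C.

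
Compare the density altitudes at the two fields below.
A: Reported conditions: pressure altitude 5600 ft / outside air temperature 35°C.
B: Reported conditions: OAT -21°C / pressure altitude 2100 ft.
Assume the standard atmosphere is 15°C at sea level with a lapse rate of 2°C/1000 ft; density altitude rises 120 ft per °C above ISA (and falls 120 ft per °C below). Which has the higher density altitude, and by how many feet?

A by 11060 ft

A: ISA temp = 3.8°C, deviation +31.2°C, DA = 5600 + 120 × 31.2 = 9344 ft.
B: ISA temp = 10.8°C, deviation -31.8°C, DA = 2100 + 120 × (-31.8) = -1716 ft.
A is higher by 9344 − (-1716) = 11060 ft.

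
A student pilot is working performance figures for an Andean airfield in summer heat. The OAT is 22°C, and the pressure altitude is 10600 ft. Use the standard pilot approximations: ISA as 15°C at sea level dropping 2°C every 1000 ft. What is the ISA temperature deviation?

ISA temperature at 10600 ft = 15 − 2 × (10600/1000) = -6.2°C.
Deviation = OAT − ISA = 22 − (-6.2) = +28.2°C.

ISA+28.2°C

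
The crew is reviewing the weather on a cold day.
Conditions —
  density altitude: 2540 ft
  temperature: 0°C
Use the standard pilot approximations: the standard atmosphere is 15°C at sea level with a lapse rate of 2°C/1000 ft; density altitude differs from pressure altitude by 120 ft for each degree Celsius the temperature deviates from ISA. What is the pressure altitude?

DA = PA + 120 × (OAT − (15 − 2·PA/1000)) = PA + 120·OAT − 1800 + 0.24·PA = 1.24·PA + 120·OAT − 1800.
So 1.24·PA = 2540 − 120 × 0 + 1800 = 4340.
PA = 4340 / 1.24 = 3500 ft.

3500 ft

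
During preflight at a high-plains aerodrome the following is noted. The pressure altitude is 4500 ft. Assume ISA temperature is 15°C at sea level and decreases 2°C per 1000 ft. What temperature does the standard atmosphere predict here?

6°C

ISA temperature = 15 − 2 × (4500/1000) = 15 − 9 = 6°C.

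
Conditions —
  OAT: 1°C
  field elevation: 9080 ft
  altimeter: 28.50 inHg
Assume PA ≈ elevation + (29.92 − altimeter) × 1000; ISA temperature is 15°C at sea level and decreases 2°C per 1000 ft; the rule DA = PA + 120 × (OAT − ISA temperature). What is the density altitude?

Pressure altitude = 9080 + (29.92 − 28.50) × 1000 = 9080 + (+1420) = 10500 ft.
ISA temperature at 10500 ft = 15 − 2 × (10500/1000) = -6°C.
ISA deviation = 1 − (-6) = +7°C.
Density altitude = 10500 + 120 × (7) = 11340 ft.

11340 ft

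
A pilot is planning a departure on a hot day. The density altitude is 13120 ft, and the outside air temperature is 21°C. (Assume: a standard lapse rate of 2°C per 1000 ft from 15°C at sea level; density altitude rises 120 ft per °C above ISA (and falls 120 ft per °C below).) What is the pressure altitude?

DA = PA + 120 × (OAT − (15 − 2·PA/1000)) = PA + 120·OAT − 1800 + 0.24·PA = 1.24·PA + 120·OAT − 1800.
So 1.24·PA = 13120 − 120 × 21 + 1800 = 12400.
PA = 12400 / 1.24 = 10000 ft.

10000 ft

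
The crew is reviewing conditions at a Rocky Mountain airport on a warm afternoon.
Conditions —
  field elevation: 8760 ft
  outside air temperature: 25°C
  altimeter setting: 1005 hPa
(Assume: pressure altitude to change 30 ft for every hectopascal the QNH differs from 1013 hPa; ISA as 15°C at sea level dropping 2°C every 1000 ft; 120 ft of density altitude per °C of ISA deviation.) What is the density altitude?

12360 ft

Pressure altitude = 8760 + (1013 − 1005) × 30 = 8760 + (+240) = 9000 ft.
ISA temperature at 9000 ft = 15 − 2 × (9000/1000) = -3°C.
ISA deviation = 25 − (-3) = +28°C.
Density altitude = 9000 + 120 × (28) = 12360 ft.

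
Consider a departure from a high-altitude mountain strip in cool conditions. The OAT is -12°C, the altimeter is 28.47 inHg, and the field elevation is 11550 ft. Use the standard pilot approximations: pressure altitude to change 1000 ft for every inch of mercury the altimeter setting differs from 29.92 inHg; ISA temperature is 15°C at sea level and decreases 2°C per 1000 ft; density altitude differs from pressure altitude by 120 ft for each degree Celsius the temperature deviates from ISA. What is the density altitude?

12880 ft

Pressure altitude = 11550 + (29.92 − 28.47) × 1000 = 11550 + (+1450) = 13000 ft.
ISA temperature at 13000 ft = 15 − 2 × (13000/1000) = -11°C.
ISA deviation = -12 − (-11) = -1°C.
Density altitude = 13000 + 120 × (-1) = 12880 ft.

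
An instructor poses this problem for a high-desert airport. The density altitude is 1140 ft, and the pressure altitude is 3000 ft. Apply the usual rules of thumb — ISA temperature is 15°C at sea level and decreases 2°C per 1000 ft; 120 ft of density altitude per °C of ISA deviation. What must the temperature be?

-6.5°C

Density altitude − pressure altitude = 1140 − 3000 = -1860 ft.
At 120 ft/°C that is an ISA deviation of -1860/120 = -15.5°C.
ISA temperature at 3000 ft = 15 − 2 × (3000/1000) = 9°C.
OAT = ISA + deviation = 9 + (-15.5) = -6.5°C.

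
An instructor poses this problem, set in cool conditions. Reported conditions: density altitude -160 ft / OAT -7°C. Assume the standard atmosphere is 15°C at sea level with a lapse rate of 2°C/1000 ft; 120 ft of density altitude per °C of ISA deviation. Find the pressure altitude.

DA = PA + 120 × (OAT − (15 − 2·PA/1000)) = PA + 120·OAT − 1800 + 0.24·PA = 1.24·PA + 120·OAT − 1800.
So 1.24·PA = -160 − 120 × (-7) + 1800 = 2480.
PA = 2480 / 1.24 = 2000 ft.

2000 ft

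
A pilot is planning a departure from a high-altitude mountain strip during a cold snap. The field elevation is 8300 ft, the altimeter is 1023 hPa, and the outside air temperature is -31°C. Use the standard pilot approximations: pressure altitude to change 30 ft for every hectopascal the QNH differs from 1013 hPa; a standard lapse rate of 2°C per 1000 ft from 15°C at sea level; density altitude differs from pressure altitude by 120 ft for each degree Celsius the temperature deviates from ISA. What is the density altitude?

Pressure altitude = 8300 + (1013 − 1023) × 30 = 8300 + (-300) = 8000 ft.
ISA temperature at 8000 ft = 15 − 2 × (8000/1000) = -1°C.
ISA deviation = -31 − (-1) = -30°C.
Density altitude = 8000 + 120 × (-30) = 4400 ft.

4400 ft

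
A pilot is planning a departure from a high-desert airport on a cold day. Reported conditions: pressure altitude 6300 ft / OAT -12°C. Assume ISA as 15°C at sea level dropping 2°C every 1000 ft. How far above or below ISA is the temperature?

ISA-14.4°C

ISA temperature at 6300 ft = 15 − 2 × (6300/1000) = 2.4°C.
Deviation = OAT − ISA = -12 − 2.4 = -14.4°C.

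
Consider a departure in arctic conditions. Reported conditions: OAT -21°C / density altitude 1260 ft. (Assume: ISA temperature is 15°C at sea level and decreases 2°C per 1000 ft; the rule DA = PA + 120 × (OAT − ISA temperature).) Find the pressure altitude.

4500 ft

DA = PA + 120 × (OAT − (15 − 2·PA/1000)) = PA + 120·OAT − 1800 + 0.24·PA = 1.24·PA + 120·OAT − 1800.
So 1.24·PA = 1260 − 120 × (-21) + 1800 = 5580.
PA = 5580 / 1.24 = 4500 ft.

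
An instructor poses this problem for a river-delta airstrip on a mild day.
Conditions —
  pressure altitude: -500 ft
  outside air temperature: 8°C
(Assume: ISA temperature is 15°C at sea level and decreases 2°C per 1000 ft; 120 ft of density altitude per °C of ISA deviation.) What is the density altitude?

ISA temperature at -500 ft = 15 − 2 × (-500/1000) = 16°C.
ISA deviation = 8 − 16 = -8°C.
Density altitude = -500 + 120 × (-8) = -500 + (-960) = -1460 ft.

-1460 ft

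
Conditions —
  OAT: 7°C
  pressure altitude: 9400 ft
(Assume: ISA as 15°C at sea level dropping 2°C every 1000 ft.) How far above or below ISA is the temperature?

ISA+10.8°C

ISA temperature at 9400 ft = 15 − 2 × (9400/1000) = -3.8°C.
Deviation = OAT − ISA = 7 − (-3.8) = +10.8°C.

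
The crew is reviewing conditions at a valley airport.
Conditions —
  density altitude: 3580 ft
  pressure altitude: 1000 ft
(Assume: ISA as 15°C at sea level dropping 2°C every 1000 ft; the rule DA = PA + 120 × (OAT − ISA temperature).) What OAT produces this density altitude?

34.5°C

Density altitude − pressure altitude = 3580 − 1000 = +2580 ft.
At 120 ft/°C that is an ISA deviation of 2580/120 = +21.5°C.
ISA temperature at 1000 ft = 15 − 2 × (1000/1000) = 13°C.
OAT = ISA + deviation = 13 + (+21.5) = 34.5°C.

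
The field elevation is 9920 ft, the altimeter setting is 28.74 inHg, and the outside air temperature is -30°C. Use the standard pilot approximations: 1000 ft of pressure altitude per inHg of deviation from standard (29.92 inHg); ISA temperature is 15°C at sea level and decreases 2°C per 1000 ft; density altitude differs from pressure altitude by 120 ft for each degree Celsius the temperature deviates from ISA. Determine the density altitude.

8364 ft

Pressure altitude = 9920 + (29.92 − 28.74) × 1000 = 9920 + (+1180) = 11100 ft.
ISA temperature at 11100 ft = 15 − 2 × (11100/1000) = -7.2°C.
ISA deviation = -30 − (-7.2) = -22.8°C.
Density altitude = 11100 + 120 × (-22.8) = 8364 ft.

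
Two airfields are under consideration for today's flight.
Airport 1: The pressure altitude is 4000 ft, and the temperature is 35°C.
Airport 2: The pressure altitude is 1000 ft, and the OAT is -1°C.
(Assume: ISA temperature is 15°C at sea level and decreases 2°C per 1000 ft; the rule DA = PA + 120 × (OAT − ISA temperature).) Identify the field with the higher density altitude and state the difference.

Airport 1 by 8040 ft

Airport 1: ISA temp = 7°C, deviation +28°C, DA = 4000 + 120 × 28 = 7360 ft.
Airport 2: ISA temp = 13°C, deviation -14°C, DA = 1000 + 120 × (-14) = -680 ft.
Airport 1 is higher by 7360 − (-680) = 8040 ft.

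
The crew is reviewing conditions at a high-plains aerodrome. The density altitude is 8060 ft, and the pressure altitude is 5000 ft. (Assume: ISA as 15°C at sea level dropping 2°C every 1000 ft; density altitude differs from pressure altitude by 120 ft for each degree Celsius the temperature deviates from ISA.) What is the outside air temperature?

30.5°C

Density altitude − pressure altitude = 8060 − 5000 = +3060 ft.
At 120 ft/°C that is an ISA deviation of 3060/120 = +25.5°C.
ISA temperature at 5000 ft = 15 − 2 × (5000/1000) = 5°C.
OAT = ISA + deviation = 5 + (+25.5) = 30.5°C.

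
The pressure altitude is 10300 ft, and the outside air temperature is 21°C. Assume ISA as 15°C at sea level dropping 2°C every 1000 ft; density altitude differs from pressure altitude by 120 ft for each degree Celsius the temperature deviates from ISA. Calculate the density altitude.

13492 ft

ISA temperature at 10300 ft = 15 − 2 × (10300/1000) = -5.6°C.
ISA deviation = 21 − (-5.6) = +26.6°C.
Density altitude = 10300 + 120 × (26.6) = 10300 + (+3192) = 13492 ft.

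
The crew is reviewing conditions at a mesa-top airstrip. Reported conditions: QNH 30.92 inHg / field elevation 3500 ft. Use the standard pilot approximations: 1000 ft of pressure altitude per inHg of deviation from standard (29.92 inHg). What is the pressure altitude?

2500 ft

Pressure correction = (29.92 − 30.92) × 1000 = -1000 ft.
Pressure altitude = 3500 + (-1000) = 2500 ft.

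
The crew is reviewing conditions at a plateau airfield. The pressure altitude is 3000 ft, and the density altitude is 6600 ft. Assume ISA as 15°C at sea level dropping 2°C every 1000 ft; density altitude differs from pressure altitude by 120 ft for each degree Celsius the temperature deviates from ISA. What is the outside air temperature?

Density altitude − pressure altitude = 6600 − 3000 = +3600 ft.
At 120 ft/°C that is an ISA deviation of 3600/120 = +30°C.
ISA temperature at 3000 ft = 15 − 2 × (3000/1000) = 9°C.
OAT = ISA + deviation = 9 + (+30) = 39°C.

39°C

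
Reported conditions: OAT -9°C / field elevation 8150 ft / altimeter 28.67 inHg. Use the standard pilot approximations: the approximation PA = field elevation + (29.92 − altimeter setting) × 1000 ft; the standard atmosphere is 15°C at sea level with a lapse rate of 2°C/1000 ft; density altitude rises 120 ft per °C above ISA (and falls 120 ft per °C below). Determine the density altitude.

Pressure altitude = 8150 + (29.92 − 28.67) × 1000 = 8150 + (+1250) = 9400 ft.
ISA temperature at 9400 ft = 15 − 2 × (9400/1000) = -3.8°C.
ISA deviation = -9 − (-3.8) = -5.2°C.
Density altitude = 9400 + 120 × (-5.2) = 8776 ft.

8776 ft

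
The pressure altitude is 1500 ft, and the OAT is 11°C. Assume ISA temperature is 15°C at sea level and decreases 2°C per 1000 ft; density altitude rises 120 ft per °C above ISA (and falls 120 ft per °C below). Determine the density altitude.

ISA temperature at 1500 ft = 15 − 2 × (1500/1000) = 12°C.
ISA deviation = 11 − 12 = -1°C.
Density altitude = 1500 + 120 × (-1) = 1500 + (-120) = 1380 ft.

1380 ft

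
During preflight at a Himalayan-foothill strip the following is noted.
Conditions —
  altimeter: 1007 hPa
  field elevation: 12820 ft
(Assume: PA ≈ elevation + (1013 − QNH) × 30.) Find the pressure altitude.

13000 ft

Pressure correction = (1013 − 1007) × 30 = +180 ft.
Pressure altitude = 12820 + (+180) = 13000 ft.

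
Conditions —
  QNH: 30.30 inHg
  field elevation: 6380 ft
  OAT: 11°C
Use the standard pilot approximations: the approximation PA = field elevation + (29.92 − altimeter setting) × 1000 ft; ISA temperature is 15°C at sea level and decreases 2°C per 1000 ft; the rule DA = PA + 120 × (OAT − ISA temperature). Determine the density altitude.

Pressure altitude = 6380 + (29.92 − 30.30) × 1000 = 6380 + (-380) = 6000 ft.
ISA temperature at 6000 ft = 15 − 2 × (6000/1000) = 3°C.
ISA deviation = 11 − 3 = +8°C.
Density altitude = 6000 + 120 × (8) = 6960 ft.

6960 ft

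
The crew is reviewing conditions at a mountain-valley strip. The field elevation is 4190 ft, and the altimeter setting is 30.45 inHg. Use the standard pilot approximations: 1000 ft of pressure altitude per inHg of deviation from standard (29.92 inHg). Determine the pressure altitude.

Pressure correction = (29.92 − 30.45) × 1000 = -530 ft.
Pressure altitude = 4190 + (-530) = 3660 ft.

3660 ft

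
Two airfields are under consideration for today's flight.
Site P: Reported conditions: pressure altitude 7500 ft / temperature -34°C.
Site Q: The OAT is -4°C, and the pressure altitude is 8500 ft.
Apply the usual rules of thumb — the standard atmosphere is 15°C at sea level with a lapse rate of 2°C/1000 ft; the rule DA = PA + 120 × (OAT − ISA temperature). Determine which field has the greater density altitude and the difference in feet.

Site P: ISA temp = 0°C, deviation -34°C, DA = 7500 + 120 × (-34) = 3420 ft.
Site Q: ISA temp = -2°C, deviation -2°C, DA = 8500 + 120 × (-2) = 8260 ft.
Site Q is higher by 8260 − 3420 = 4840 ft.

Site Q by 4840 ft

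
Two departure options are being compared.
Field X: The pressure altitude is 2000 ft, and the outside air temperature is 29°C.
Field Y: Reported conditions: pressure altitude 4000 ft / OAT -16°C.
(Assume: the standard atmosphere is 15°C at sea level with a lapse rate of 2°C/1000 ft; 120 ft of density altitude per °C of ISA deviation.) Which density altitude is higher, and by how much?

Field X by 2920 ft

Field X: ISA temp = 11°C, deviation +18°C, DA = 2000 + 120 × 18 = 4160 ft.
Field Y: ISA temp = 7°C, deviation -23°C, DA = 4000 + 120 × (-23) = 1240 ft.
Field X is higher by 4160 − 1240 = 2920 ft.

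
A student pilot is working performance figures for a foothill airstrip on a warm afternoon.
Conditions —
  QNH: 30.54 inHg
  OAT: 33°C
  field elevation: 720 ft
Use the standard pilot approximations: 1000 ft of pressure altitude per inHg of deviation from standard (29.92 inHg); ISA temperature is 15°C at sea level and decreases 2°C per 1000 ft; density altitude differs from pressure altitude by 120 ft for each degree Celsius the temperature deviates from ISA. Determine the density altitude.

2284 ft

Pressure altitude = 720 + (29.92 − 30.54) × 1000 = 720 + (-620) = 100 ft.
ISA temperature at 100 ft = 15 − 2 × (100/1000) = 14.8°C.
ISA deviation = 33 − 14.8 = +18.2°C.
Density altitude = 100 + 120 × (18.2) = 2284 ft.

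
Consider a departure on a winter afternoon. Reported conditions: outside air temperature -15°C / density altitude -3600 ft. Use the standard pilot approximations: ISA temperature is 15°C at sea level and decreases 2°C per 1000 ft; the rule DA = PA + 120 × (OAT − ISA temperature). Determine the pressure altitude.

DA = PA + 120 × (OAT − (15 − 2·PA/1000)) = PA + 120·OAT − 1800 + 0.24·PA = 1.24·PA + 120·OAT − 1800.
So 1.24·PA = -3600 − 120 × (-15) + 1800 = 0.
PA = 0 / 1.24 = 0 ft.

0 ft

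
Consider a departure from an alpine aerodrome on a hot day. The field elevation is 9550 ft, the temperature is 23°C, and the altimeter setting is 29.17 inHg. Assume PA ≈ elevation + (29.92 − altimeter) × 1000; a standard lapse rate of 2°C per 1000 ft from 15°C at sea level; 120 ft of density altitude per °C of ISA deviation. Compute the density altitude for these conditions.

13732 ft

Pressure altitude = 9550 + (29.92 − 29.17) × 1000 = 9550 + (+750) = 10300 ft.
ISA temperature at 10300 ft = 15 − 2 × (10300/1000) = -5.6°C.
ISA deviation = 23 − (-5.6) = +28.6°C.
Density altitude = 10300 + 120 × (28.6) = 13732 ft.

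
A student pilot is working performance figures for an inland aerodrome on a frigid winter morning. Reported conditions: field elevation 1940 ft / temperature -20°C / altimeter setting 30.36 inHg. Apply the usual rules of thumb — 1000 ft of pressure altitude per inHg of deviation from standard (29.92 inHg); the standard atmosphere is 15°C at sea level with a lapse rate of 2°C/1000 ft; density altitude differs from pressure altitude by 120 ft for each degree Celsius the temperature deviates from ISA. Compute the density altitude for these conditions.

Pressure altitude = 1940 + (29.92 − 30.36) × 1000 = 1940 + (-440) = 1500 ft.
ISA temperature at 1500 ft = 15 − 2 × (1500/1000) = 12°C.
ISA deviation = -20 − 12 = -32°C.
Density altitude = 1500 + 120 × (-32) = -2340 ft.

-2340 ft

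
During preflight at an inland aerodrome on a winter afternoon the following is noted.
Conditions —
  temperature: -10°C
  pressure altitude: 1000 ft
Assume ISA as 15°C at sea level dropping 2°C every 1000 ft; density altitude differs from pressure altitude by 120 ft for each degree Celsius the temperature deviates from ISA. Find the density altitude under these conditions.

-1760 ft

ISA temperature at 1000 ft = 15 − 2 × (1000/1000) = 13°C.
ISA deviation = -10 − 13 = -23°C.
Density altitude = 1000 + 120 × (-23) = 1000 + (-2760) = -1760 ft.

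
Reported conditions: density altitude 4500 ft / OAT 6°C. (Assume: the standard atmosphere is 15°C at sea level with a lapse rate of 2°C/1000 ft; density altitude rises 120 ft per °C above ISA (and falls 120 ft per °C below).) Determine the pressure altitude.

4500 ft

DA = PA + 120 × (OAT − (15 − 2·PA/1000)) = PA + 120·OAT − 1800 + 0.24·PA = 1.24·PA + 120·OAT − 1800.
So 1.24·PA = 4500 − 120 × 6 + 1800 = 5580.
PA = 5580 / 1.24 = 4500 ft.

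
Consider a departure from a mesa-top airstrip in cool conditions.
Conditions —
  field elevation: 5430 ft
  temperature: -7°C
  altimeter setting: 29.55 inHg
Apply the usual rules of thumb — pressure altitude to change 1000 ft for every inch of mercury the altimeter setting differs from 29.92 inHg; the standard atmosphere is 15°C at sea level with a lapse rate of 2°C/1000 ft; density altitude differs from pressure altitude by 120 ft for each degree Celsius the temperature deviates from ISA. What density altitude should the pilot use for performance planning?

Pressure altitude = 5430 + (29.92 − 29.55) × 1000 = 5430 + (+370) = 5800 ft.
ISA temperature at 5800 ft = 15 − 2 × (5800/1000) = 3.4°C.
ISA deviation = -7 − 3.4 = -10.4°C.
Density altitude = 5800 + 120 × (-10.4) = 4552 ft.

4552 ft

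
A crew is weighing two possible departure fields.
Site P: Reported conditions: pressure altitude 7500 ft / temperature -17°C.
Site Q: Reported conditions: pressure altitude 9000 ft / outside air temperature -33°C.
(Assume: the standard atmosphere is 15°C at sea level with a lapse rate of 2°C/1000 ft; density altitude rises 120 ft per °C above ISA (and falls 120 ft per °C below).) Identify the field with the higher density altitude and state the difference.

Site P: ISA temp = 0°C, deviation -17°C, DA = 7500 + 120 × (-17) = 5460 ft.
Site Q: ISA temp = -3°C, deviation -30°C, DA = 9000 + 120 × (-30) = 5400 ft.
Site P is higher by 5460 − 5400 = 60 ft.

Site P by 60 ft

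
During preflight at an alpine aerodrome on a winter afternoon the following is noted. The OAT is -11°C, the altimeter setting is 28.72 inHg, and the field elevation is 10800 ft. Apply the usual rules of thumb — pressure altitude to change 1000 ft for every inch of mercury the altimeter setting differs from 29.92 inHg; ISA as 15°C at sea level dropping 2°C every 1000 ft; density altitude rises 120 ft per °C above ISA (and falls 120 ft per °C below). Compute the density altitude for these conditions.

11760 ft

Pressure altitude = 10800 + (29.92 − 28.72) × 1000 = 10800 + (+1200) = 12000 ft.
ISA temperature at 12000 ft = 15 − 2 × (12000/1000) = -9°C.
ISA deviation = -11 − (-9) = -2°C.
Density altitude = 12000 + 120 × (-2) = 11760 ft.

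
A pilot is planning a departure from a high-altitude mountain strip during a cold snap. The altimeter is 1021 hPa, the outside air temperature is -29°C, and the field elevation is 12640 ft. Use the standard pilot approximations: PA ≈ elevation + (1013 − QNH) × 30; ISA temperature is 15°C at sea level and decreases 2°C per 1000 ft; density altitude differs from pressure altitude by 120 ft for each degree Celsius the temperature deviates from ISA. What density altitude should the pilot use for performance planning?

10096 ft

Pressure altitude = 12640 + (1013 − 1021) × 30 = 12640 + (-240) = 12400 ft.
ISA temperature at 12400 ft = 15 − 2 × (12400/1000) = -9.8°C.
ISA deviation = -29 − (-9.8) = -19.2°C.
Density altitude = 12400 + 120 × (-19.2) = 10096 ft.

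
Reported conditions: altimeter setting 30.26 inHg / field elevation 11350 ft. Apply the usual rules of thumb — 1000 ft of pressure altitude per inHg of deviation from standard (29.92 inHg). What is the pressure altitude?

11010 ft

Pressure correction = (29.92 − 30.26) × 1000 = -340 ft.
Pressure altitude = 11350 + (-340) = 11010 ft.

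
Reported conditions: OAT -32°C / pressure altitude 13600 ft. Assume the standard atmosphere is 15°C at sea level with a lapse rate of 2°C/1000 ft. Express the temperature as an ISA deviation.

ISA temperature at 13600 ft = 15 − 2 × (13600/1000) = -12.2°C.
Deviation = OAT − ISA = -32 − (-12.2) = -19.8°C.

ISA-19.8°C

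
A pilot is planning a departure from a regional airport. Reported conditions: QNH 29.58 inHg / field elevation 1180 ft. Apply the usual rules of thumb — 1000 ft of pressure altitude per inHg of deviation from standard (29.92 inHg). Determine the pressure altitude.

1520 ft

Pressure correction = (29.92 − 29.58) × 1000 = +340 ft.
Pressure altitude = 1180 + (+340) = 1520 ft.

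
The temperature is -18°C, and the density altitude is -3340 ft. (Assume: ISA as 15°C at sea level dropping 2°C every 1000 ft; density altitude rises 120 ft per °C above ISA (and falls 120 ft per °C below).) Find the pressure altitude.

500 ft

DA = PA + 120 × (OAT − (15 − 2·PA/1000)) = PA + 120·OAT − 1800 + 0.24·PA = 1.24·PA + 120·OAT − 1800.
So 1.24·PA = -3340 − 120 × (-18) + 1800 = 620.
PA = 620 / 1.24 = 500 ft.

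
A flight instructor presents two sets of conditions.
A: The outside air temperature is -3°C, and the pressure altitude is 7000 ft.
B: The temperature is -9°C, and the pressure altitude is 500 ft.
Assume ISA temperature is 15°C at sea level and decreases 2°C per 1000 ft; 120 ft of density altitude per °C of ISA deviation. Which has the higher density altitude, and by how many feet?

A: ISA temp = 1°C, deviation -4°C, DA = 7000 + 120 × (-4) = 6520 ft.
B: ISA temp = 14°C, deviation -23°C, DA = 500 + 120 × (-23) = -2260 ft.
A is higher by 6520 − (-2260) = 8780 ft.

A by 8780 ft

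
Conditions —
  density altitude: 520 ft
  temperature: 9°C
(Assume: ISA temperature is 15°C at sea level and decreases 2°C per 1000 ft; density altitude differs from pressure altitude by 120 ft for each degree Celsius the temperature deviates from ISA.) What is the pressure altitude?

1000 ft

DA = PA + 120 × (OAT − (15 − 2·PA/1000)) = PA + 120·OAT − 1800 + 0.24·PA = 1.24·PA + 120·OAT − 1800.
So 1.24·PA = 520 − 120 × 9 + 1800 = 1240.
PA = 1240 / 1.24 = 1000 ft.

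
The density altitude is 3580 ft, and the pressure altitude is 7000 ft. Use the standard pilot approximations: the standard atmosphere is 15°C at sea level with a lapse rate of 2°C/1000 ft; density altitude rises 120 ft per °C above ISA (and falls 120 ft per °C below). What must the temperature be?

-27.5°C

Density altitude − pressure altitude = 3580 − 7000 = -3420 ft.
At 120 ft/°C that is an ISA deviation of -3420/120 = -28.5°C.
ISA temperature at 7000 ft = 15 − 2 × (7000/1000) = 1°C.
OAT = ISA + deviation = 1 + (-28.5) = -27.5°C.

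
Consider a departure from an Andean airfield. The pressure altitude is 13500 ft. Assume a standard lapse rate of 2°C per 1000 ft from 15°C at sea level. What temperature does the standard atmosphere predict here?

ISA temperature = 15 − 2 × (13500/1000) = 15 − 27 = -12°C.

-12°C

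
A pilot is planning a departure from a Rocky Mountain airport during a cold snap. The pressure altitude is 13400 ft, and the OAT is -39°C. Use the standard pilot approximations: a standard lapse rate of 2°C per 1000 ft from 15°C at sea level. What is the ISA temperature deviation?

ISA temperature at 13400 ft = 15 − 2 × (13400/1000) = -11.8°C.
Deviation = OAT − ISA = -39 − (-11.8) = -27.2°C.

ISA-27.2°C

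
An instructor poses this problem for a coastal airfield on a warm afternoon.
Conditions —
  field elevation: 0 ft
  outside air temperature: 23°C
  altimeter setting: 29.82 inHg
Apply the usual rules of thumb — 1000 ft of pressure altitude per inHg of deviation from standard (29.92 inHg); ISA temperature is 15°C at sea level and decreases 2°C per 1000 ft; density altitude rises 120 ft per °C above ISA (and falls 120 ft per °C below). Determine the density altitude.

Pressure altitude = 0 + (29.92 − 29.82) × 1000 = 0 + (+100) = 100 ft.
ISA temperature at 100 ft = 15 − 2 × (100/1000) = 14.8°C.
ISA deviation = 23 − 14.8 = +8.2°C.
Density altitude = 100 + 120 × (8.2) = 1084 ft.

1084 ft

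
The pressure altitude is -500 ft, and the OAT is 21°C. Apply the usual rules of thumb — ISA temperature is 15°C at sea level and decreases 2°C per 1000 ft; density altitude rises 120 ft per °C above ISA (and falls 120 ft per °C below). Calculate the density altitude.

ISA temperature at -500 ft = 15 − 2 × (-500/1000) = 16°C.
ISA deviation = 21 − 16 = +5°C.
Density altitude = -500 + 120 × (5) = -500 + (+600) = 100 ft.

100 ft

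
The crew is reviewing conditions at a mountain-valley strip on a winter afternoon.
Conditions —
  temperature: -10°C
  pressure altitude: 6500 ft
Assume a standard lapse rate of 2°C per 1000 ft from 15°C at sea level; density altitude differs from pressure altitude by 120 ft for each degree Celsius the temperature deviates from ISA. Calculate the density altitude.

ISA temperature at 6500 ft = 15 − 2 × (6500/1000) = 2°C.
ISA deviation = -10 − 2 = -12°C.
Density altitude = 6500 + 120 × (-12) = 6500 + (-1440) = 5060 ft.

5060 ft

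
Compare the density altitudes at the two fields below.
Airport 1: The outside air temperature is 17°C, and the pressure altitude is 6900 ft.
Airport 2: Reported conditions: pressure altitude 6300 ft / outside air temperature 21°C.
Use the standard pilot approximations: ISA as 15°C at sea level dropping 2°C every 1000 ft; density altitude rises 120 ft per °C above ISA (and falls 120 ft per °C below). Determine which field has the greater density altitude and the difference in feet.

Airport 1 by 264 ft

Airport 1: ISA temp = 1.2°C, deviation +15.8°C, DA = 6900 + 120 × 15.8 = 8796 ft.
Airport 2: ISA temp = 2.4°C, deviation +18.6°C, DA = 6300 + 120 × 18.6 = 8532 ft.
Airport 1 is higher by 8796 − 8532 = 264 ft.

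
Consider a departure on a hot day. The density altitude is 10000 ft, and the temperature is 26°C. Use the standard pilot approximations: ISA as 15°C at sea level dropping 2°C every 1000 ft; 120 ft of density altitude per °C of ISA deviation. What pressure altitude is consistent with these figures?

7000 ft

DA = PA + 120 × (OAT − (15 − 2·PA/1000)) = PA + 120·OAT − 1800 + 0.24·PA = 1.24·PA + 120·OAT − 1800.
So 1.24·PA = 10000 − 120 × 26 + 1800 = 8680.
PA = 8680 / 1.24 = 7000 ft.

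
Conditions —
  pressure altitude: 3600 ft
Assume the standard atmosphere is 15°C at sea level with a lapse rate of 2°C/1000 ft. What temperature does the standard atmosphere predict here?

ISA temperature = 15 − 2 × (3600/1000) = 15 − 7.2 = 7.8°C.

7.8°C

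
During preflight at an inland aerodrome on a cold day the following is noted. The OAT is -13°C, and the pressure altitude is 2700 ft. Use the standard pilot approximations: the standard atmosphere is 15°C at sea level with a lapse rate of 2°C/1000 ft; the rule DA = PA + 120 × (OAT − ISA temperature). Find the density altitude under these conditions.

ISA temperature at 2700 ft = 15 − 2 × (2700/1000) = 9.6°C.
ISA deviation = -13 − 9.6 = -22.6°C.
Density altitude = 2700 + 120 × (-22.6) = 2700 + (-2712) = -12 ft.

-12 ft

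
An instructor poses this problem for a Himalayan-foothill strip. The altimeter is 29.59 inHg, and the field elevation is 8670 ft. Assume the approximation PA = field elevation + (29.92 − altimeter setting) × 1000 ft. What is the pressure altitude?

Pressure correction = (29.92 − 29.59) × 1000 = +330 ft.
Pressure altitude = 8670 + (+330) = 9000 ft.

9000 ft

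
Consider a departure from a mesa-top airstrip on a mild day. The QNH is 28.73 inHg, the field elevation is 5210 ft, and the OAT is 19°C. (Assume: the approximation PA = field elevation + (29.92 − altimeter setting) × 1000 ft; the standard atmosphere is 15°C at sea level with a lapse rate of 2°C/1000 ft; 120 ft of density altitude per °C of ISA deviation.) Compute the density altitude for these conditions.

Pressure altitude = 5210 + (29.92 − 28.73) × 1000 = 5210 + (+1190) = 6400 ft.
ISA temperature at 6400 ft = 15 − 2 × (6400/1000) = 2.2°C.
ISA deviation = 19 − 2.2 = +16.8°C.
Density altitude = 6400 + 120 × (16.8) = 8416 ft.

8416 ft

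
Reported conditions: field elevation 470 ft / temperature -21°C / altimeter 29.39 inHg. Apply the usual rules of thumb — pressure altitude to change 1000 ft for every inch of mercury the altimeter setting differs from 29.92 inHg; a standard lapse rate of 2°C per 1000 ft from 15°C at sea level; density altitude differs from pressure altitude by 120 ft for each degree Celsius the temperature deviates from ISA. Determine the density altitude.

Pressure altitude = 470 + (29.92 − 29.39) × 1000 = 470 + (+530) = 1000 ft.
ISA temperature at 1000 ft = 15 − 2 × (1000/1000) = 13°C.
ISA deviation = -21 − 13 = -34°C.
Density altitude = 1000 + 120 × (-34) = -3080 ft.

-3080 ft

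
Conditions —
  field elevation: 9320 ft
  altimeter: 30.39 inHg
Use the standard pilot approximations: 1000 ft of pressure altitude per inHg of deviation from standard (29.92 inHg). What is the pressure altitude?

Pressure correction = (29.92 − 30.39) × 1000 = -470 ft.
Pressure altitude = 9320 + (-470) = 8850 ft.

8850 ft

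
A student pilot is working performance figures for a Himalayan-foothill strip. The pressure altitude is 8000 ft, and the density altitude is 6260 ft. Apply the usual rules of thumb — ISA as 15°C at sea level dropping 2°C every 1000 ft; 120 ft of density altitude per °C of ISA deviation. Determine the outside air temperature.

Density altitude − pressure altitude = 6260 − 8000 = -1740 ft.
At 120 ft/°C that is an ISA deviation of -1740/120 = -14.5°C.
ISA temperature at 8000 ft = 15 − 2 × (8000/1000) = -1°C.
OAT = ISA + deviation = -1 + (-14.5) = -15.5°C.

-15.5°C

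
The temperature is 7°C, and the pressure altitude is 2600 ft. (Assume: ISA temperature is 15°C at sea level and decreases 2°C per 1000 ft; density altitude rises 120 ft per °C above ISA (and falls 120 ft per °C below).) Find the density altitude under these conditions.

2264 ft

ISA temperature at 2600 ft = 15 − 2 × (2600/1000) = 9.8°C.
ISA deviation = 7 − 9.8 = -2.8°C.
Density altitude = 2600 + 120 × (-2.8) = 2600 + (-336) = 2264 ft.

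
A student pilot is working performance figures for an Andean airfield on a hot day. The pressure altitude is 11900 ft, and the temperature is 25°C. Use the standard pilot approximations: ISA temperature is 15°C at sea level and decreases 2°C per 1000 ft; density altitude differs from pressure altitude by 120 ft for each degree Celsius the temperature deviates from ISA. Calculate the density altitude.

ISA temperature at 11900 ft = 15 − 2 × (11900/1000) = -8.8°C.
ISA deviation = 25 − (-8.8) = +33.8°C.
Density altitude = 11900 + 120 × (33.8) = 11900 + (+4056) = 15956 ft.

15956 ft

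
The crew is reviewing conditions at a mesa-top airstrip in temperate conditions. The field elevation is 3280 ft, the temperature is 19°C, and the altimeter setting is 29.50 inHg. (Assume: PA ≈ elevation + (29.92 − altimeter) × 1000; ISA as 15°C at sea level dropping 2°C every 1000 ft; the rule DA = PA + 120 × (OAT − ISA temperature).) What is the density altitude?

5068 ft

Pressure altitude = 3280 + (29.92 − 29.50) × 1000 = 3280 + (+420) = 3700 ft.
ISA temperature at 3700 ft = 15 − 2 × (3700/1000) = 7.6°C.
ISA deviation = 19 − 7.6 = +11.4°C.
Density altitude = 3700 + 120 × (11.4) = 5068 ft.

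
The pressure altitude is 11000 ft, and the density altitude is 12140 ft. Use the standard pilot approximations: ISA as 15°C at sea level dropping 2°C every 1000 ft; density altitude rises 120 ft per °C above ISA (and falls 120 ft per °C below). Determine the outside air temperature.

Density altitude − pressure altitude = 12140 − 11000 = +1140 ft.
At 120 ft/°C that is an ISA deviation of 1140/120 = +9.5°C.
ISA temperature at 11000 ft = 15 − 2 × (11000/1000) = -7°C.
OAT = ISA + deviation = -7 + (+9.5) = 2.5°C.

2.5°C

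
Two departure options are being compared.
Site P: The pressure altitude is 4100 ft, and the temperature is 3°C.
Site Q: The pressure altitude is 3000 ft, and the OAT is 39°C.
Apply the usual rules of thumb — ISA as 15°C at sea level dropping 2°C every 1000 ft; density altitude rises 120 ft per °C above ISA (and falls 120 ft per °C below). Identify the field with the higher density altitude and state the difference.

Site P: ISA temp = 6.8°C, deviation -3.8°C, DA = 4100 + 120 × (-3.8) = 3644 ft.
Site Q: ISA temp = 9°C, deviation +30°C, DA = 3000 + 120 × 30 = 6600 ft.
Site Q is higher by 6600 − 3644 = 2956 ft.

Site Q by 2956 ft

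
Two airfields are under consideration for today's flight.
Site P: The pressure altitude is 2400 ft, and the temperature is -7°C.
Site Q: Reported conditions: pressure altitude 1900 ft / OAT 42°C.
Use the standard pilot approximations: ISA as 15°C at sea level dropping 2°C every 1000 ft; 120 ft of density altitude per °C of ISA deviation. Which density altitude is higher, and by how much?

Site P: ISA temp = 10.2°C, deviation -17.2°C, DA = 2400 + 120 × (-17.2) = 336 ft.
Site Q: ISA temp = 11.2°C, deviation +30.8°C, DA = 1900 + 120 × 30.8 = 5596 ft.
Site Q is higher by 5596 − 336 = 5260 ft.

Site Q by 5260 ft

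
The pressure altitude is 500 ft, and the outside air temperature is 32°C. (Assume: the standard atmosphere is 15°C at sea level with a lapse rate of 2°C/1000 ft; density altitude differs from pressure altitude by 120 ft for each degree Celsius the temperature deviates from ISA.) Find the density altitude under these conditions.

2660 ft

ISA temperature at 500 ft = 15 − 2 × (500/1000) = 14°C.
ISA deviation = 32 − 14 = +18°C.
Density altitude = 500 + 120 × (18) = 500 + (+2160) = 2660 ft.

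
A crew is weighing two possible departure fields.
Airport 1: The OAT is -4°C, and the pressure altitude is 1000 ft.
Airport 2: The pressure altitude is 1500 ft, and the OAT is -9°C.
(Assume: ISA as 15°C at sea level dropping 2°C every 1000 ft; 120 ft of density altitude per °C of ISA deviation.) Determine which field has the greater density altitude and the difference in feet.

Airport 1: ISA temp = 13°C, deviation -17°C, DA = 1000 + 120 × (-17) = -1040 ft.
Airport 2: ISA temp = 12°C, deviation -21°C, DA = 1500 + 120 × (-21) = -1020 ft.
Airport 2 is higher by -1020 − (-1040) = 20 ft.

Airport 2 by 20 ft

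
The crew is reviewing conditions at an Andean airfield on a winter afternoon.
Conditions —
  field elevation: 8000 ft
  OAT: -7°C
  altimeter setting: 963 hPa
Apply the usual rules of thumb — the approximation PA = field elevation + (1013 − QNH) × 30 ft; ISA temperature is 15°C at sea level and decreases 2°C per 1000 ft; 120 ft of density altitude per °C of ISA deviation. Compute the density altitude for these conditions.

Pressure altitude = 8000 + (1013 − 963) × 30 = 8000 + (+1500) = 9500 ft.
ISA temperature at 9500 ft = 15 − 2 × (9500/1000) = -4°C.
ISA deviation = -7 − (-4) = -3°C.
Density altitude = 9500 + 120 × (-3) = 9140 ft.

9140 ft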